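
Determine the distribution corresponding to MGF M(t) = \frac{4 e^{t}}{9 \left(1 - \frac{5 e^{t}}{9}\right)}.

The MGF M(t) = \frac{4 e^{t}}{9 \left(1 - \frac{5 e^{t}}{9}\right)} is the standard form for the Geometric distribution.
Comparing with the known MGF formula identifies: Geometric(p=4/9), X = trial number of first success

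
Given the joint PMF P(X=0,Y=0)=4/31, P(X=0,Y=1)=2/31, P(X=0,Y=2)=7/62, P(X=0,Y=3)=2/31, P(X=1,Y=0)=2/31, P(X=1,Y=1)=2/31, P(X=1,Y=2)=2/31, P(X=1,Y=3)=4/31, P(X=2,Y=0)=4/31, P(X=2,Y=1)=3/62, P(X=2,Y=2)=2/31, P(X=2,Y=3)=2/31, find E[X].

First find marginal of X:
P(X=0) = 23/62
P(X=1) = 10/31
P(X=2) = 19/62
E[X] = 0 × 23/62 + 1 × 10/31 + 2 × 19/62 = 29/31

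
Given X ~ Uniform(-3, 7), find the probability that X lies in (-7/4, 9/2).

P(-7/4 < X < 9/2) = ∫_{-7/4}^{9/2} f(x) dx
where f(x) = \frac{1}{10}
= \frac{5}{8}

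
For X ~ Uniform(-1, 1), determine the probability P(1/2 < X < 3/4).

P(1/2 < X < 3/4) = ∫_{1/2}^{3/4} f(x) dx
where f(x) = \frac{1}{2}
= \frac{1}{8}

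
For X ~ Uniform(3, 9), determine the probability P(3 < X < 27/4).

P(3 < X < 27/4) = ∫_{3}^{27/4} f(x) dx
where f(x) = \frac{1}{6}
= \frac{5}{8}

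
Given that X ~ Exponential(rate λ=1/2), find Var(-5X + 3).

For X ~ Exponential(rate λ=1/2):
Var(X) = 4
Var(-5X + 3) = (-5)² × Var(X) = 25 × 4 = 100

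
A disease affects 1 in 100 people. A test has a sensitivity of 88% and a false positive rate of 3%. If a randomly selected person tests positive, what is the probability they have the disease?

Let D = the rare event, + = positive/flagged.
P(D) = 1/100
P(+|D) = 88/100 = 22/25
P(+|D') = 3/100
P(+) = P(+|D)P(D) + P(+|D')P(D')
     = \frac{22}{25} × \frac{1}{100} + \frac{3}{100} × \frac{99}{100}
     = \frac{77}{2000}
P(D|+) = P(+|D)P(D)/P(+) = \frac{8}{35}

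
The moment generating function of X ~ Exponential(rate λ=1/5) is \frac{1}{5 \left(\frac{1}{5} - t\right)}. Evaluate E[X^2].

To find E[X^2], compute M^(2)(0):
M^(1)(t) = \frac{1}{5 \left(\frac{1}{5} - t\right)^{2}}
M^(2)(t) = \frac{2}{5 \left(\frac{1}{5} - t\right)^{3}}
M^(2)(0) = 50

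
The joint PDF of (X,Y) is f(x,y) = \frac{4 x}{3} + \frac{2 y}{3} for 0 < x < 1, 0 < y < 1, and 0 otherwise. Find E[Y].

E[Y] = ∫_0^1 ∫_0^1 y × f(x,y) dx dy
= \frac{5}{9}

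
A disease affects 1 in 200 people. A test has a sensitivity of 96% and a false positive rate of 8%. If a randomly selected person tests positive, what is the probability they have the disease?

Let D = the rare event, + = positive/flagged.
P(D) = 1/200
P(+|D) = 96/100 = 24/25
P(+|D') = 8/100 = 2/25
P(+) = P(+|D)P(D) + P(+|D')P(D')
     = \frac{24}{25} × \frac{1}{200} + \frac{2}{25} × \frac{199}{200}
     = \frac{211}{2500}
P(D|+) = P(+|D)P(D)/P(+) = \frac{12}{211}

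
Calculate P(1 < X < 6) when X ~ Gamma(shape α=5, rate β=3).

P(1 < X < 6) = ∫_{1}^{6} f(x) dx
where f(x) = \frac{81 x^{4} e^{- 3 x}}{8}
= \frac{-44216 + 131 e^{15}}{8 e^{18}}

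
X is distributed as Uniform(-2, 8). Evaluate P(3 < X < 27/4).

P(3 < X < 27/4) = ∫_{3}^{27/4} f(x) dx
where f(x) = \frac{1}{10}
= \frac{3}{8}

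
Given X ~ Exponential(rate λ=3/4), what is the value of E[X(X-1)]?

E[X(X-1)] = E[X² - X] = E[X²] - E[X]
E[X] = \frac{4}{3}
E[X²] = Var(X) + (E[X])² = \frac{16}{9} + (\frac{4}{3})² = \frac{32}{9}
E[X(X-1)] = \frac{32}{9} - \frac{4}{3} = \frac{20}{9}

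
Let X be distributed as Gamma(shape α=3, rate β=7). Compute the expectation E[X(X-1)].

E[X(X-1)] = E[X² - X] = E[X²] - E[X]
E[X] = \frac{3}{7}
E[X²] = Var(X) + (E[X])² = \frac{3}{49} + (\frac{3}{7})² = \frac{12}{49}
E[X(X-1)] = \frac{12}{49} - \frac{3}{7} = - \frac{9}{49}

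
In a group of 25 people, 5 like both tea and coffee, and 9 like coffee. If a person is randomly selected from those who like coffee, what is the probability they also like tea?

P(A ∩ B) = 5/25 = 1/5
P(B) = 9/25
P(A|B) = P(A ∩ B) / P(B) = (1/5) / (9/25) = 5/9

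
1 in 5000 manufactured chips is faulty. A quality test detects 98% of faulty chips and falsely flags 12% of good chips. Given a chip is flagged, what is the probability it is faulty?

Let D = the rare event, + = positive/flagged.
P(D) = 1/5000
P(+|D) = 98/100 = 49/50
P(+|D') = 12/100 = 3/25
P(+) = P(+|D)P(D) + P(+|D')P(D')
     = \frac{49}{50} × \frac{1}{5000} + \frac{3}{25} × \frac{4999}{5000}
     = \frac{30043}{250000}
P(D|+) = P(+|D)P(D)/P(+) = \frac{49}{30043}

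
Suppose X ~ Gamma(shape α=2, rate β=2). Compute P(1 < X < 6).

P(1 < X < 6) = ∫_{1}^{6} f(x) dx
where f(x) = 4 x e^{- 2 x}
= \frac{-13 + 3 e^{10}}{e^{12}}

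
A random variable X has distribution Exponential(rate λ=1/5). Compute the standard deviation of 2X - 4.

For X ~ Exponential(rate λ=1/5):
Var(X) = 25
SD(X) = √(Var(X)) = √(25) = 5
SD(2X - 4) = |2| × SD(X) = 2 × 5 = 10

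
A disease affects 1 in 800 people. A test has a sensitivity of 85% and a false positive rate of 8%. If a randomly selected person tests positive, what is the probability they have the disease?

Let D = the rare event, + = positive/flagged.
P(D) = 1/800
P(+|D) = 85/100 = 17/20
P(+|D') = 8/100 = 2/25
P(+) = P(+|D)P(D) + P(+|D')P(D')
     = \frac{17}{20} × \frac{1}{800} + \frac{2}{25} × \frac{799}{800}
     = \frac{6477}{80000}
P(D|+) = P(+|D)P(D)/P(+) = \frac{5}{381}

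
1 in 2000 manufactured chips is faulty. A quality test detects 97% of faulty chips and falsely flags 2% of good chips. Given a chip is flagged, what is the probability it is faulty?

Let D = the rare event, + = positive/flagged.
P(D) = 1/2000
P(+|D) = 97/100
P(+|D') = 2/100 = 1/50
P(+) = P(+|D)P(D) + P(+|D')P(D')
     = \frac{97}{100} × \frac{1}{2000} + \frac{1}{50} × \frac{1999}{2000}
     = \frac{819}{40000}
P(D|+) = P(+|D)P(D)/P(+) = \frac{97}{4095}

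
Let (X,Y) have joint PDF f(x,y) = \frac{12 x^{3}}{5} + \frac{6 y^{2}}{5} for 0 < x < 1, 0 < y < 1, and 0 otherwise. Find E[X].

E[X] = ∫_0^1 ∫_0^1 x × f(x,y) dy dx
= ∫_0^1 ∫_0^1 x × (\frac{12 x^{3}}{5} + \frac{6 y^{2}}{5}) dy dx
= \frac{17}{25}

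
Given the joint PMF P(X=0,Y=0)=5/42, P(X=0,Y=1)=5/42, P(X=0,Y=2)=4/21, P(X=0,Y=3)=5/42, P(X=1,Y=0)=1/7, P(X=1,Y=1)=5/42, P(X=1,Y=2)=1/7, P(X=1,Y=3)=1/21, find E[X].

First find marginal of X:
P(X=0) = 23/42
P(X=1) = 19/42
E[X] = 0 × 23/42 + 1 × 19/42 = 19/42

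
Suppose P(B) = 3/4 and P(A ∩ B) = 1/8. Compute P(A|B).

P(A|B) = P(A ∩ B) / P(B)
= (1/8) / (3/4)
= 1/6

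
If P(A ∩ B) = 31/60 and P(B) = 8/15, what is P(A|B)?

P(A|B) = P(A ∩ B) / P(B)
= (31/60) / (8/15)
= 31/32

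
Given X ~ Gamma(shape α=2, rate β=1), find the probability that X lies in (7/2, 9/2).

P(7/2 < X < 9/2) = ∫_{7/2}^{9/2} f(x) dx
where f(x) = x e^{- x}
= \frac{-11 + 9 e}{2 e^{\frac{9}{2}}}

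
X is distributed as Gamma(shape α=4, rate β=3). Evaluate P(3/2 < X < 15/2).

P(3/2 < X < 15/2) = ∫_{3/2}^{15/2} f(x) dx
where f(x) = \frac{27 x^{3} e^{- 3 x}}{2}
= \frac{-34801 + 493 e^{18}}{16 e^{\frac{45}{2}}}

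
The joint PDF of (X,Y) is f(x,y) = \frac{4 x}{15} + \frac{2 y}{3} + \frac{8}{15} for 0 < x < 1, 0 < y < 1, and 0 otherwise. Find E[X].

E[X] = ∫_0^1 ∫_0^1 x × f(x,y) dy dx
= ∫_0^1 ∫_0^1 x × (\frac{4 x}{15} + \frac{2 y}{3} + \frac{8}{15}) dy dx
= \frac{47}{90}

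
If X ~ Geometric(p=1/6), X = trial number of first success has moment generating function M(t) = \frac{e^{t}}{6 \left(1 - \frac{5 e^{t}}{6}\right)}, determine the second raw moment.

To find E[X^2], compute M^(2)(0):
M^(1)(t) = \frac{e^{t}}{6 \left(1 - \frac{5 e^{t}}{6}\right)} + \frac{5 e^{2 t}}{36 \left(1 - \frac{5 e^{t}}{6}\right)^{2}}
M^(2)(t) = \frac{e^{t}}{6 \left(1 - \frac{5 e^{t}}{6}\right)} + \frac{5 e^{2 t}}{12 \left(1 - \frac{5 e^{t}}{6}\right)^{2}} + \frac{25 e^{3 t}}{108 \left(1 - \frac{5 e^{t}}{6}\right)^{3}}
M^(2)(0) = 66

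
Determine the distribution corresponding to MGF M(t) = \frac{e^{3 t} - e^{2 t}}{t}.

The MGF M(t) = \frac{e^{3 t} - e^{2 t}}{t} is the standard form for the Uniform distribution.
Comparing with the known MGF formula identifies: Uniform(2, 3)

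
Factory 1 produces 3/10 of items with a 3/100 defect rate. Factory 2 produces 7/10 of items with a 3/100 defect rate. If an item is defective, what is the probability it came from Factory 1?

Using Bayes' theorem:
P(F1) = 3/10, P(D|F1) = 3/100
P(F2) = 7/10, P(D|F2) = 3/100
P(D) = P(D|F1)P(F1) + P(D|F2)P(F2)
     = \frac{3}{100}
P(F1|D) = P(D|F1)P(F1) / P(D)
= \frac{3}{10}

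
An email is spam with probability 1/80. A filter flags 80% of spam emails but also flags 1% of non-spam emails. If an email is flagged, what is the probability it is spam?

Let D = the rare event, + = positive/flagged.
P(D) = 1/80
P(+|D) = 80/100 = 4/5
P(+|D') = 1/100
P(+) = P(+|D)P(D) + P(+|D')P(D')
     = \frac{4}{5} × \frac{1}{80} + \frac{1}{100} × \frac{79}{80}
     = \frac{159}{8000}
P(D|+) = P(+|D)P(D)/P(+) = \frac{80}{159}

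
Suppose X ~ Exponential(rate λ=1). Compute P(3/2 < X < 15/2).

P(3/2 < X < 15/2) = ∫_{3/2}^{15/2} f(x) dx
where f(x) = e^{- x}
= - \frac{1 - e^{6}}{e^{\frac{15}{2}}}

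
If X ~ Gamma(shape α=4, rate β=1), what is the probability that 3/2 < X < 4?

P(3/2 < X < 4) = ∫_{3/2}^{4} f(x) dx
where f(x) = \frac{x^{3} e^{- x}}{6}
= - \frac{71}{3 e^{4}} + \frac{67}{16 e^{\frac{3}{2}}}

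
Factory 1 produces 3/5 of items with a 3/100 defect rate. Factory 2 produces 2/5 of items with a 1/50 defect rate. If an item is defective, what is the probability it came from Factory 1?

Using Bayes' theorem:
P(F1) = 3/5, P(D|F1) = 3/100
P(F2) = 2/5, P(D|F2) = 1/50
P(D) = P(D|F1)P(F1) + P(D|F2)P(F2)
     = \frac{13}{500}
P(F1|D) = P(D|F1)P(F1) / P(D)
= \frac{9}{13}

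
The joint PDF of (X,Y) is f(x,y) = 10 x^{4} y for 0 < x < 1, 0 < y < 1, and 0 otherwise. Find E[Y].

E[Y] = ∫_0^1 ∫_0^1 y × f(x,y) dx dy
= \frac{2}{3}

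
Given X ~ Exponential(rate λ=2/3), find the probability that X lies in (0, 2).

P(0 < X < 2) = ∫_{0}^{2} f(x) dx
where f(x) = \frac{2 e^{- \frac{2 x}{3}}}{3}
= 1 - e^{- \frac{4}{3}}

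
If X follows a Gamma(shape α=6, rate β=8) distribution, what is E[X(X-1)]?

E[X(X-1)] = E[X² - X] = E[X²] - E[X]
E[X] = \frac{3}{4}
E[X²] = Var(X) + (E[X])² = \frac{3}{32} + (\frac{3}{4})² = \frac{21}{32}
E[X(X-1)] = \frac{21}{32} - \frac{3}{4} = - \frac{3}{32}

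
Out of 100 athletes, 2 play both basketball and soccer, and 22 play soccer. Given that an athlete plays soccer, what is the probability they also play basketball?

P(A ∩ B) = 2/100 = 1/50
P(B) = 22/100 = 11/50
P(A|B) = P(A ∩ B) / P(B) = (1/50) / (11/50) = 1/11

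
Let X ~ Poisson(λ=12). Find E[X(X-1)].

E[X(X-1)] = E[X² - X] = E[X²] - E[X]
E[X] = 12
E[X²] = Var(X) + (E[X])² = 12 + (12)² = 156
E[X(X-1)] = 156 - 12 = 144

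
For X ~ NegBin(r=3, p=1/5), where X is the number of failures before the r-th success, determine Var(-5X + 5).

For X ~ NegBin(r=3, p=1/5), where X is the number of failures before the r-th success:
Var(X) = 60
Var(-5X + 5) = (-5)² × Var(X) = 25 × 60 = 1500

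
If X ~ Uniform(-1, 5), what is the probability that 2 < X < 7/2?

P(2 < X < 7/2) = ∫_{2}^{7/2} f(x) dx
where f(x) = \frac{1}{6}
= \frac{1}{4}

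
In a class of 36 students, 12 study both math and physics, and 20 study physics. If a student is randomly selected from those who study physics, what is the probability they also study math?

P(A ∩ B) = 12/36 = 1/3
P(B) = 20/36 = 5/9
P(A|B) = P(A ∩ B) / P(B) = (1/3) / (5/9) = 3/5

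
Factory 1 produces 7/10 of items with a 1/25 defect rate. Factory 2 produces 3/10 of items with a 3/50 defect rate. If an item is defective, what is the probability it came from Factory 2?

Using Bayes' theorem:
P(F1) = 7/10, P(D|F1) = 1/25
P(F2) = 3/10, P(D|F2) = 3/50
P(D) = P(D|F1)P(F1) + P(D|F2)P(F2)
     = \frac{23}{500}
P(F2|D) = P(D|F2)P(F2) / P(D)
= \frac{9}{23}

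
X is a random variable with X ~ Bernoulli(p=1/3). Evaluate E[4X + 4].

For X ~ Bernoulli(p=1/3):
E[X] = \frac{1}{3}
E[4X + 4] = 4 × E[X] + 4 = \frac{16}{3}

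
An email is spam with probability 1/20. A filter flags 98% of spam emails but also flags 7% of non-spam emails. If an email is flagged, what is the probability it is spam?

Let D = the rare event, + = positive/flagged.
P(D) = 1/20
P(+|D) = 98/100 = 49/50
P(+|D') = 7/100
P(+) = P(+|D)P(D) + P(+|D')P(D')
     = \frac{49}{50} × \frac{1}{20} + \frac{7}{100} × \frac{19}{20}
     = \frac{231}{2000}
P(D|+) = P(+|D)P(D)/P(+) = \frac{14}{33}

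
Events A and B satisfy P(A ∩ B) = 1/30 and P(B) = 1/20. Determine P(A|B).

P(A|B) = P(A ∩ B) / P(B)
= (1/30) / (1/20)
= 2/3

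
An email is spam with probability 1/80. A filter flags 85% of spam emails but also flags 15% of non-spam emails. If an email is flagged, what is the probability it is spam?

Let D = the rare event, + = positive/flagged.
P(D) = 1/80
P(+|D) = 85/100 = 17/20
P(+|D') = 15/100 = 3/20
P(+) = P(+|D)P(D) + P(+|D')P(D')
     = \frac{17}{20} × \frac{1}{80} + \frac{3}{20} × \frac{79}{80}
     = \frac{127}{800}
P(D|+) = P(+|D)P(D)/P(+) = \frac{17}{254}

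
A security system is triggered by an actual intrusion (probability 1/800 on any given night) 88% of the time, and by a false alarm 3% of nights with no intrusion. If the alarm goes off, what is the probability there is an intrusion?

Let D = the rare event, + = positive/flagged.
P(D) = 1/800
P(+|D) = 88/100 = 22/25
P(+|D') = 3/100
P(+) = P(+|D)P(D) + P(+|D')P(D')
     = \frac{22}{25} × \frac{1}{800} + \frac{3}{100} × \frac{799}{800}
     = \frac{497}{16000}
P(D|+) = P(+|D)P(D)/P(+) = \frac{88}{2485}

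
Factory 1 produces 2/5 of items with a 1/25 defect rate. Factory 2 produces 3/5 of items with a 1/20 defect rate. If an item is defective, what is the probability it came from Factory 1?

Using Bayes' theorem:
P(F1) = 2/5, P(D|F1) = 1/25
P(F2) = 3/5, P(D|F2) = 1/20
P(D) = P(D|F1)P(F1) + P(D|F2)P(F2)
     = \frac{23}{500}
P(F1|D) = P(D|F1)P(F1) / P(D)
= \frac{8}{23}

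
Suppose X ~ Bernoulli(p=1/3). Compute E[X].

For X ~ Bernoulli(p=1/3), the expected value is:
E[X] = \frac{1}{3}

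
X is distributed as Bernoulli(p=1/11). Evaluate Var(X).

For X ~ Bernoulli(p=1/11):
Var(X) = \frac{10}{121}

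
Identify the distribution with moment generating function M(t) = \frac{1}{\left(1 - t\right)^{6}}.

The MGF M(t) = \frac{1}{\left(1 - t\right)^{6}} is the standard form for the Gamma distribution.
Comparing with the known MGF formula identifies: Gamma(shape α=6, rate β=1)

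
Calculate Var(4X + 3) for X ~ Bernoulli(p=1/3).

For X ~ Bernoulli(p=1/3):
Var(X) = \frac{2}{9}
Var(4X + 3) = (4)² × Var(X) = 16 × \frac{2}{9} = \frac{32}{9}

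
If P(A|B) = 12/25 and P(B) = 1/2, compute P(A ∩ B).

By definition, P(A|B) = P(A ∩ B) / P(B)
So P(A ∩ B) = P(A|B) × P(B)
= 12/25 × 1/2
= 6/25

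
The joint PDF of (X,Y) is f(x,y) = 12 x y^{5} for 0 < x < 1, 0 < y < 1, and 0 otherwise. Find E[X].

E[X] = ∫_0^1 ∫_0^1 x × f(x,y) dy dx
= ∫_0^1 ∫_0^1 x × (12 x y^{5}) dy dx
= \frac{2}{3}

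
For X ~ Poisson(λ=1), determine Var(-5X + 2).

For X ~ Poisson(λ=1):
Var(X) = 1
Var(-5X + 2) = (-5)² × Var(X) = 25 × 1 = 25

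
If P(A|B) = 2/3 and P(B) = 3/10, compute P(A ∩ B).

By definition, P(A|B) = P(A ∩ B) / P(B)
So P(A ∩ B) = P(A|B) × P(B)
= 2/3 × 3/10
= 1/5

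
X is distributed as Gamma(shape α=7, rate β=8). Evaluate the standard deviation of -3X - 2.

For X ~ Gamma(shape α=7, rate β=8):
Var(X) = \frac{7}{64}
SD(X) = √(Var(X)) = √(\frac{7}{64}) = \frac{\sqrt{7}}{8}
SD(-3X - 2) = |-3| × SD(X) = 3 × \frac{\sqrt{7}}{8} = \frac{3 \sqrt{7}}{8}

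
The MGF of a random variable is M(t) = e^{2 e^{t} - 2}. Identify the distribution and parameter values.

The MGF M(t) = e^{2 e^{t} - 2} is the standard form for the Poisson distribution.
Comparing with the known MGF formula identifies: Poisson(λ=2)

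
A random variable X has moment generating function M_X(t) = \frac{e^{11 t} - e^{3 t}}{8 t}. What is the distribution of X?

The MGF M(t) = \frac{e^{11 t} - e^{3 t}}{8 t} is the standard form for the Uniform distribution.
Comparing with the known MGF formula identifies: Uniform(3, 11)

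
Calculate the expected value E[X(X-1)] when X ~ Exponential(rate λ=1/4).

E[X(X-1)] = E[X² - X] = E[X²] - E[X]
E[X] = 4
E[X²] = Var(X) + (E[X])² = 16 + (4)² = 32
E[X(X-1)] = 32 - 4 = 28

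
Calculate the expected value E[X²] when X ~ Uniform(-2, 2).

Using the identity E[X²] = Var(X) + (E[X])²:
E[X] = 0
Var(X) = \frac{4}{3}
E[X²] = \frac{4}{3} + (0)²
= \frac{4}{3}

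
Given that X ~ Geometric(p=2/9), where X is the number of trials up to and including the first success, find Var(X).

For X ~ Geometric(p=2/9), where X is the number of trials up to and including the first success:
Var(X) = \frac{63}{4}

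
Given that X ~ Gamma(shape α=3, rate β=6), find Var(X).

For X ~ Gamma(shape α=3, rate β=6):
Var(X) = \frac{1}{12}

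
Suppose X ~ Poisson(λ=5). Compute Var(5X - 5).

For X ~ Poisson(λ=5):
Var(X) = 5
Var(5X - 5) = (5)² × Var(X) = 25 × 5 = 125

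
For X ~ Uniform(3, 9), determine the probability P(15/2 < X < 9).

P(15/2 < X < 9) = ∫_{15/2}^{9} f(x) dx
where f(x) = \frac{1}{6}
= \frac{1}{4}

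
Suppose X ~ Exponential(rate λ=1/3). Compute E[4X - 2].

For X ~ Exponential(rate λ=1/3):
E[X] = 3
E[4X - 2] = 4 × E[X] - 2 = 10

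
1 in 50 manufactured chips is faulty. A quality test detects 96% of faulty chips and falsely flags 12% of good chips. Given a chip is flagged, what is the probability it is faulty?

Let D = the rare event, + = positive/flagged.
P(D) = 1/50
P(+|D) = 96/100 = 24/25
P(+|D') = 12/100 = 3/25
P(+) = P(+|D)P(D) + P(+|D')P(D')
     = \frac{24}{25} × \frac{1}{50} + \frac{3}{25} × \frac{49}{50}
     = \frac{171}{1250}
P(D|+) = P(+|D)P(D)/P(+) = \frac{8}{57}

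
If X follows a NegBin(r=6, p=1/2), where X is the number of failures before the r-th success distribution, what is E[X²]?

Using the identity E[X²] = Var(X) + (E[X])²:
E[X] = 6
Var(X) = 12
E[X²] = 12 + (6)²
= 48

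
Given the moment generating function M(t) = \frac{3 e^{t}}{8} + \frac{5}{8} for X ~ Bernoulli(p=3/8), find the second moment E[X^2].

To find E[X^2], compute M^(2)(0):
M^(1)(t) = \frac{3 e^{t}}{8}
M^(2)(t) = \frac{3 e^{t}}{8}
M^(2)(0) = \frac{3}{8}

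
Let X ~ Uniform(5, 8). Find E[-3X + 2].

For X ~ Uniform(5, 8):
E[X] = \frac{13}{2}
E[-3X + 2] = -3 × E[X] + 2 = - \frac{35}{2}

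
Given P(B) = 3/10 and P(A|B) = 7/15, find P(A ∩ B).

By definition, P(A|B) = P(A ∩ B) / P(B)
So P(A ∩ B) = P(A|B) × P(B)
= 7/15 × 3/10
= 7/50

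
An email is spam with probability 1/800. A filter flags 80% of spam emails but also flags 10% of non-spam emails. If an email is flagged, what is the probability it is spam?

Let D = the rare event, + = positive/flagged.
P(D) = 1/800
P(+|D) = 80/100 = 4/5
P(+|D') = 10/100 = 1/10
P(+) = P(+|D)P(D) + P(+|D')P(D')
     = \frac{4}{5} × \frac{1}{800} + \frac{1}{10} × \frac{799}{800}
     = \frac{807}{8000}
P(D|+) = P(+|D)P(D)/P(+) = \frac{8}{807}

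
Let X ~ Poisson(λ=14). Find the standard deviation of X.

For X ~ Poisson(λ=14):
Var(X) = 14
SD(X) = √(Var(X)) = √(14) = \sqrt{14}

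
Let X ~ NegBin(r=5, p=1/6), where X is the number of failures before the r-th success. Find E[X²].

Using the identity E[X²] = Var(X) + (E[X])²:
E[X] = 25
Var(X) = 150
E[X²] = 150 + (25)²
= 775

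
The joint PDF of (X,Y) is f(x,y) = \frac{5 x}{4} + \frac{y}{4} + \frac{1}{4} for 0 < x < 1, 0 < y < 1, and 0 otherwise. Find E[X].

E[X] = ∫_0^1 ∫_0^1 x × f(x,y) dy dx
= ∫_0^1 ∫_0^1 x × (\frac{5 x}{4} + \frac{y}{4} + \frac{1}{4}) dy dx
= \frac{29}{48}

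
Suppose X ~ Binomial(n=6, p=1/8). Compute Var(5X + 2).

For X ~ Binomial(n=6, p=1/8):
Var(X) = \frac{21}{32}
Var(5X + 2) = (5)² × Var(X) = 25 × \frac{21}{32} = \frac{525}{32}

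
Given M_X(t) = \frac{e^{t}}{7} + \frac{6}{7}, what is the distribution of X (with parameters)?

The MGF M(t) = \frac{e^{t}}{7} + \frac{6}{7} is the standard form for the Bernoulli distribution.
Comparing with the known MGF formula identifies: Bernoulli(p=1/7)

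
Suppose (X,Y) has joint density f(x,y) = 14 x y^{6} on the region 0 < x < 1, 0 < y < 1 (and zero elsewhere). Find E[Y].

E[Y] = ∫_0^1 ∫_0^1 y × f(x,y) dx dy
= \frac{7}{8}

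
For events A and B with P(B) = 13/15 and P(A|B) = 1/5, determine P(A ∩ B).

By definition, P(A|B) = P(A ∩ B) / P(B)
So P(A ∩ B) = P(A|B) × P(B)
= 1/5 × 13/15
= 13/75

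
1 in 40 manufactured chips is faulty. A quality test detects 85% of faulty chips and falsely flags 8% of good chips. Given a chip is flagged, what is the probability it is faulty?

Let D = the rare event, + = positive/flagged.
P(D) = 1/40
P(+|D) = 85/100 = 17/20
P(+|D') = 8/100 = 2/25
P(+) = P(+|D)P(D) + P(+|D')P(D')
     = \frac{17}{20} × \frac{1}{40} + \frac{2}{25} × \frac{39}{40}
     = \frac{397}{4000}
P(D|+) = P(+|D)P(D)/P(+) = \frac{85}{397}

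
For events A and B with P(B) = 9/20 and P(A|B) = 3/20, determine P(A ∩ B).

By definition, P(A|B) = P(A ∩ B) / P(B)
So P(A ∩ B) = P(A|B) × P(B)
= 3/20 × 9/20
= 27/400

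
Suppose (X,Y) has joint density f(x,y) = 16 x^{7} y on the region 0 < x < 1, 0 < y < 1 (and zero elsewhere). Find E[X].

E[X] = ∫_0^1 ∫_0^1 x × f(x,y) dy dx
= ∫_0^1 ∫_0^1 x × (16 x^{7} y) dy dx
= \frac{8}{9}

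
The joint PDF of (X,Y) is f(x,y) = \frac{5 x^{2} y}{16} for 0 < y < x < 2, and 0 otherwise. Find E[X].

f_X(x) = ∫_0^x \frac{5 x^{2} y}{16} dy = \frac{5 x^{4}}{32}
E[X] = ∫_0^2 x × (\frac{5 x^{4}}{32}) dx = \frac{5}{3}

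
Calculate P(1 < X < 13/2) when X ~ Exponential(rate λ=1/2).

P(1 < X < 13/2) = ∫_{1}^{13/2} f(x) dx
where f(x) = \frac{e^{- \frac{x}{2}}}{2}
= - \frac{1}{e^{\frac{13}{4}}} + e^{- \frac{1}{2}}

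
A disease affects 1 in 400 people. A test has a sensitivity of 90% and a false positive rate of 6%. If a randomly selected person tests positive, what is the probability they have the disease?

Let D = the rare event, + = positive/flagged.
P(D) = 1/400
P(+|D) = 90/100 = 9/10
P(+|D') = 6/100 = 3/50
P(+) = P(+|D)P(D) + P(+|D')P(D')
     = \frac{9}{10} × \frac{1}{400} + \frac{3}{50} × \frac{399}{400}
     = \frac{621}{10000}
P(D|+) = P(+|D)P(D)/P(+) = \frac{5}{138}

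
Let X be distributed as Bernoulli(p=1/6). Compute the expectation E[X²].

Using the identity E[X²] = Var(X) + (E[X])²:
E[X] = \frac{1}{6}
Var(X) = \frac{5}{36}
E[X²] = \frac{5}{36} + (\frac{1}{6})²
= \frac{1}{6}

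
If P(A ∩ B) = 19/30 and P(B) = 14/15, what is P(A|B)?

P(A|B) = P(A ∩ B) / P(B)
= (19/30) / (14/15)
= 19/28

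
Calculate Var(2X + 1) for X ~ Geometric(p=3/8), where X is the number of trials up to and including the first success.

For X ~ Geometric(p=3/8), where X is the number of trials up to and including the first success:
Var(X) = \frac{40}{9}
Var(2X + 1) = (2)² × Var(X) = 4 × \frac{40}{9} = \frac{160}{9}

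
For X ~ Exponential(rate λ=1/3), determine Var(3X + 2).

For X ~ Exponential(rate λ=1/3):
Var(X) = 9
Var(3X + 2) = (3)² × Var(X) = 9 × 9 = 81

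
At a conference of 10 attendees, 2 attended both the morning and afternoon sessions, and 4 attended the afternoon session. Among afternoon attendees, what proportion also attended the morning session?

P(A ∩ B) = 2/10 = 1/5
P(B) = 4/10 = 2/5
P(A|B) = P(A ∩ B) / P(B) = (1/5) / (2/5) = 1/2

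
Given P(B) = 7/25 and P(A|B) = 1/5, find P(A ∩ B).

By definition, P(A|B) = P(A ∩ B) / P(B)
So P(A ∩ B) = P(A|B) × P(B)
= 1/5 × 7/25
= 7/125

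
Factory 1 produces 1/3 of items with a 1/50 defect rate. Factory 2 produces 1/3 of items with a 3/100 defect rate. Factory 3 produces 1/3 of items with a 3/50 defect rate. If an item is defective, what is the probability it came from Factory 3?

Using Bayes' theorem:
P(F1) = 1/3, P(D|F1) = 1/50
P(F2) = 1/3, P(D|F2) = 3/100
P(F3) = 1/3, P(D|F3) = 3/50
P(D) = P(D|F1)P(F1) + P(D|F2)P(F2) + P(D|F3)P(F3)
     = \frac{11}{300}
P(F3|D) = P(D|F3)P(F3) / P(D)
= \frac{6}{11}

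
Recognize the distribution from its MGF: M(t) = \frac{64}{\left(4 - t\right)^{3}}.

The MGF M(t) = \frac{64}{\left(4 - t\right)^{3}} is the standard form for the Gamma distribution.
Comparing with the known MGF formula identifies: Gamma(shape α=3, rate β=4)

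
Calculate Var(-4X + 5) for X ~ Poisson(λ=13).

For X ~ Poisson(λ=13):
Var(X) = 13
Var(-4X + 5) = (-4)² × Var(X) = 16 × 13 = 208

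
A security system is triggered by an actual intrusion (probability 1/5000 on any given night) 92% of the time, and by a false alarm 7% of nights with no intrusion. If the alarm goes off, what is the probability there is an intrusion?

Let D = the rare event, + = positive/flagged.
P(D) = 1/5000
P(+|D) = 92/100 = 23/25
P(+|D') = 7/100
P(+) = P(+|D)P(D) + P(+|D')P(D')
     = \frac{23}{25} × \frac{1}{5000} + \frac{7}{100} × \frac{4999}{5000}
     = \frac{7017}{100000}
P(D|+) = P(+|D)P(D)/P(+) = \frac{92}{35085}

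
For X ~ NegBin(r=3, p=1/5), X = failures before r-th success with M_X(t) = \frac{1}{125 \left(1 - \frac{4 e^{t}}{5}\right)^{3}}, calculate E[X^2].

To find E[X^2], compute M^(2)(0):
M^(1)(t) = \frac{12 e^{t}}{625 \left(1 - \frac{4 e^{t}}{5}\right)^{4}}
M^(2)(t) = \frac{12 e^{t}}{625 \left(1 - \frac{4 e^{t}}{5}\right)^{4}} + \frac{192 e^{2 t}}{3125 \left(1 - \frac{4 e^{t}}{5}\right)^{5}}
M^(2)(0) = 204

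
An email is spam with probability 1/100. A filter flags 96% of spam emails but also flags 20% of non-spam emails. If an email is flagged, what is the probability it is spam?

Let D = the rare event, + = positive/flagged.
P(D) = 1/100
P(+|D) = 96/100 = 24/25
P(+|D') = 20/100 = 1/5
P(+) = P(+|D)P(D) + P(+|D')P(D')
     = \frac{24}{25} × \frac{1}{100} + \frac{1}{5} × \frac{99}{100}
     = \frac{519}{2500}
P(D|+) = P(+|D)P(D)/P(+) = \frac{8}{173}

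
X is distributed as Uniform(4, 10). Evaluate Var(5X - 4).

For X ~ Uniform(4, 10):
Var(X) = 3
Var(5X - 4) = (5)² × Var(X) = 25 × 3 = 75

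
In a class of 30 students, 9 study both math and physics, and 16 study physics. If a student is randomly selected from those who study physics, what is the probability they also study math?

P(A ∩ B) = 9/30 = 3/10
P(B) = 16/30 = 8/15
P(A|B) = P(A ∩ B) / P(B) = (3/10) / (8/15) = 9/16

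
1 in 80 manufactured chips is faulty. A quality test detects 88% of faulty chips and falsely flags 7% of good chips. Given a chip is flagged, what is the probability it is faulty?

Let D = the rare event, + = positive/flagged.
P(D) = 1/80
P(+|D) = 88/100 = 22/25
P(+|D') = 7/100
P(+) = P(+|D)P(D) + P(+|D')P(D')
     = \frac{22}{25} × \frac{1}{80} + \frac{7}{100} × \frac{79}{80}
     = \frac{641}{8000}
P(D|+) = P(+|D)P(D)/P(+) = \frac{88}{641}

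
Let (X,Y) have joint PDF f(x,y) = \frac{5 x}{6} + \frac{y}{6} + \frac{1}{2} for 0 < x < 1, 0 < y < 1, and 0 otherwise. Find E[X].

E[X] = ∫_0^1 ∫_0^1 x × f(x,y) dy dx
= ∫_0^1 ∫_0^1 x × (\frac{5 x}{6} + \frac{y}{6} + \frac{1}{2}) dy dx
= \frac{41}{72}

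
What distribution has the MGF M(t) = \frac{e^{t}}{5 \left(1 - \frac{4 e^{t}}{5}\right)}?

The MGF M(t) = \frac{e^{t}}{5 \left(1 - \frac{4 e^{t}}{5}\right)} is the standard form for the Geometric distribution.
Comparing with the known MGF formula identifies: Geometric(p=1/5), X = trial number of first success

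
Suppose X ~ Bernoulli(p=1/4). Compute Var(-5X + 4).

For X ~ Bernoulli(p=1/4):
Var(X) = \frac{3}{16}
Var(-5X + 4) = (-5)² × Var(X) = 25 × \frac{3}{16} = \frac{75}{16}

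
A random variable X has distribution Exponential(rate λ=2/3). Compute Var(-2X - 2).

For X ~ Exponential(rate λ=2/3):
Var(X) = \frac{9}{4}
Var(-2X - 2) = (-2)² × Var(X) = 4 × \frac{9}{4} = 9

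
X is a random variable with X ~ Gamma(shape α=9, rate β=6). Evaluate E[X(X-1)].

E[X(X-1)] = E[X² - X] = E[X²] - E[X]
E[X] = \frac{3}{2}
E[X²] = Var(X) + (E[X])² = \frac{1}{4} + (\frac{3}{2})² = \frac{5}{2}
E[X(X-1)] = \frac{5}{2} - \frac{3}{2} = 1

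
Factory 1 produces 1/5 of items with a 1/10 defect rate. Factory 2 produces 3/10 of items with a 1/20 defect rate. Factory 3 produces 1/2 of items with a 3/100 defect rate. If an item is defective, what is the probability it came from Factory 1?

Using Bayes' theorem:
P(F1) = 1/5, P(D|F1) = 1/10
P(F2) = 3/10, P(D|F2) = 1/20
P(F3) = 1/2, P(D|F3) = 3/100
P(D) = P(D|F1)P(F1) + P(D|F2)P(F2) + P(D|F3)P(F3)
     = \frac{1}{20}
P(F1|D) = P(D|F1)P(F1) / P(D)
= \frac{2}{5}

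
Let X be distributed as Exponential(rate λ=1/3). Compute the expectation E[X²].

Using the identity E[X²] = Var(X) + (E[X])²:
E[X] = 3
Var(X) = 9
E[X²] = 9 + (3)²
= 18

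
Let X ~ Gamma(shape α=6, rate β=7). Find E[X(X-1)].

E[X(X-1)] = E[X² - X] = E[X²] - E[X]
E[X] = \frac{6}{7}
E[X²] = Var(X) + (E[X])² = \frac{6}{49} + (\frac{6}{7})² = \frac{6}{7}
E[X(X-1)] = \frac{6}{7} - \frac{6}{7} = 0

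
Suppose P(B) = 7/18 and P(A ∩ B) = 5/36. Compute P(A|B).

P(A|B) = P(A ∩ B) / P(B)
= (5/36) / (7/18)
= 5/14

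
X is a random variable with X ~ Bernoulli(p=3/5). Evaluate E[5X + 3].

For X ~ Bernoulli(p=3/5):
E[X] = \frac{3}{5}
E[5X + 3] = 5 × E[X] + 3 = 6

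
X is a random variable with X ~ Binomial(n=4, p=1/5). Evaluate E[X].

For X ~ Binomial(n=4, p=1/5), the expected value is:
E[X] = \frac{4}{5}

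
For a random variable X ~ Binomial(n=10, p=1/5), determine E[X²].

Using the identity E[X²] = Var(X) + (E[X])²:
E[X] = 2
Var(X) = \frac{8}{5}
E[X²] = \frac{8}{5} + (2)²
= \frac{28}{5}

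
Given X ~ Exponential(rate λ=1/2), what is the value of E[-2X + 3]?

For X ~ Exponential(rate λ=1/2):
E[X] = 2
E[-2X + 3] = -2 × E[X] + 3 = -1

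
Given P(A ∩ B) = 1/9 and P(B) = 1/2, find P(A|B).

P(A|B) = P(A ∩ B) / P(B)
= (1/9) / (1/2)
= 2/9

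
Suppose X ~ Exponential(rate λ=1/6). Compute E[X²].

Using the identity E[X²] = Var(X) + (E[X])²:
E[X] = 6
Var(X) = 36
E[X²] = 36 + (6)²
= 72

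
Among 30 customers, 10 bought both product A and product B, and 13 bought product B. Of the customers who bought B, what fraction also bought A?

P(A ∩ B) = 10/30 = 1/3
P(B) = 13/30
P(A|B) = P(A ∩ B) / P(B) = (1/3) / (13/30) = 10/13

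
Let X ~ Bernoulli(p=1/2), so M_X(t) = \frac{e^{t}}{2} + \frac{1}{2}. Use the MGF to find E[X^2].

To find E[X^2], compute M^(2)(0):
M^(1)(t) = \frac{e^{t}}{2}
M^(2)(t) = \frac{e^{t}}{2}
M^(2)(0) = \frac{1}{2}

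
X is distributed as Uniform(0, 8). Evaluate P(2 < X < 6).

P(2 < X < 6) = ∫_{2}^{6} f(x) dx
where f(x) = \frac{1}{8}
= \frac{1}{2}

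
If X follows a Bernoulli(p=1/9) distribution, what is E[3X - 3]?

For X ~ Bernoulli(p=1/9):
E[X] = \frac{1}{9}
E[3X - 3] = 3 × E[X] - 3 = - \frac{8}{3}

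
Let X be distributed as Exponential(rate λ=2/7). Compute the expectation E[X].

For X ~ Exponential(rate λ=2/7), the expected value is:
E[X] = \frac{7}{2}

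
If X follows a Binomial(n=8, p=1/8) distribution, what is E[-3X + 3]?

For X ~ Binomial(n=8, p=1/8):
E[X] = 1
E[-3X + 3] = -3 × E[X] + 3 = 0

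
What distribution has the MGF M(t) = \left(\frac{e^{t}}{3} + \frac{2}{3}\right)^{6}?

The MGF M(t) = \left(\frac{e^{t}}{3} + \frac{2}{3}\right)^{6} is the standard form for the Binomial distribution.
Comparing with the known MGF formula identifies: Binomial(n=6, p=1/3)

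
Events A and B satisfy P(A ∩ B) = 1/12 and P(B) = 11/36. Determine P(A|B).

P(A|B) = P(A ∩ B) / P(B)
= (1/12) / (11/36)
= 3/11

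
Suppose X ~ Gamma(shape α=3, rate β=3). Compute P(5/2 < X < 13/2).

P(5/2 < X < 13/2) = ∫_{5/2}^{13/2} f(x) dx
where f(x) = \frac{27 x^{2} e^{- 3 x}}{2}
= \frac{-1685 + 293 e^{12}}{8 e^{\frac{39}{2}}}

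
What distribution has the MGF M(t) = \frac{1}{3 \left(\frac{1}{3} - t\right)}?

The MGF M(t) = \frac{1}{3 \left(\frac{1}{3} - t\right)} is the standard form for the Exponential distribution.
Comparing with the known MGF formula identifies: Exponential(rate λ=1/3)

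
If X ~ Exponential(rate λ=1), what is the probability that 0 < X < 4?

P(0 < X < 4) = ∫_{0}^{4} f(x) dx
where f(x) = e^{- x}
= 1 - e^{-4}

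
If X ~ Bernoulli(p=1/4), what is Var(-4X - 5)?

For X ~ Bernoulli(p=1/4):
Var(X) = \frac{3}{16}
Var(-4X - 5) = (-4)² × Var(X) = 16 × \frac{3}{16} = 3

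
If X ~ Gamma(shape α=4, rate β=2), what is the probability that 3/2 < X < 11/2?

P(3/2 < X < 11/2) = ∫_{3/2}^{11/2} f(x) dx
where f(x) = \frac{8 x^{3} e^{- 2 x}}{3}
= \frac{-883 + 39 e^{8}}{3 e^{11}}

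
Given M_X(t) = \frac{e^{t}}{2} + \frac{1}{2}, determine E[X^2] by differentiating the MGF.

To find E[X^2], compute M^(2)(0):
M^(1)(t) = \frac{e^{t}}{2}
M^(2)(t) = \frac{e^{t}}{2}
M^(2)(0) = \frac{1}{2}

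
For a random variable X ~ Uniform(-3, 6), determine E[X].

For X ~ Uniform(-3, 6), the expected value is:
E[X] = \frac{3}{2}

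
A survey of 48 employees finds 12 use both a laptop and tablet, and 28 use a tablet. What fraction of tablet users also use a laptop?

P(A ∩ B) = 12/48 = 1/4
P(B) = 28/48 = 7/12
P(A|B) = P(A ∩ B) / P(B) = (1/4) / (7/12) = 3/7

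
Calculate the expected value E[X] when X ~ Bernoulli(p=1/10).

For X ~ Bernoulli(p=1/10), the expected value is:
E[X] = \frac{1}{10}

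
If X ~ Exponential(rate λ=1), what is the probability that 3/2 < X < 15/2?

P(3/2 < X < 15/2) = ∫_{3/2}^{15/2} f(x) dx
where f(x) = e^{- x}
= - \frac{1 - e^{6}}{e^{\frac{15}{2}}}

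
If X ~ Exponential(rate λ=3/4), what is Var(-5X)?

For X ~ Exponential(rate λ=3/4):
Var(X) = \frac{16}{9}
Var(-5X) = (-5)² × Var(X) = 25 × \frac{16}{9} = \frac{400}{9}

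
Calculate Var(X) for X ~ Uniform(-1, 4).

For X ~ Uniform(-1, 4):
Var(X) = \frac{25}{12}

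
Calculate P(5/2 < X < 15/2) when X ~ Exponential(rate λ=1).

P(5/2 < X < 15/2) = ∫_{5/2}^{15/2} f(x) dx
where f(x) = e^{- x}
= - \frac{1 - e^{5}}{e^{\frac{15}{2}}}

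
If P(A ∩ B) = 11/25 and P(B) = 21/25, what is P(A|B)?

P(A|B) = P(A ∩ B) / P(B)
= (11/25) / (21/25)
= 11/21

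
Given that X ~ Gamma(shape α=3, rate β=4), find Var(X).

For X ~ Gamma(shape α=3, rate β=4):
Var(X) = \frac{3}{16}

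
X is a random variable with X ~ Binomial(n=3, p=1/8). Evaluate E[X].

For X ~ Binomial(n=3, p=1/8), the expected value is:
E[X] = \frac{3}{8}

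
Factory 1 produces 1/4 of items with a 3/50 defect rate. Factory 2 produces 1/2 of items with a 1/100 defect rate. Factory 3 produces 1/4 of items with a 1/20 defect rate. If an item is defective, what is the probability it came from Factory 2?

Using Bayes' theorem:
P(F1) = 1/4, P(D|F1) = 3/50
P(F2) = 1/2, P(D|F2) = 1/100
P(F3) = 1/4, P(D|F3) = 1/20
P(D) = P(D|F1)P(F1) + P(D|F2)P(F2) + P(D|F3)P(F3)
     = \frac{13}{400}
P(F2|D) = P(D|F2)P(F2) / P(D)
= \frac{2}{13}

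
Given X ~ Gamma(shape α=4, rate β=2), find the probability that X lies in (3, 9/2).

P(3 < X < 9/2) = ∫_{3}^{9/2} f(x) dx
where f(x) = \frac{8 x^{3} e^{- 2 x}}{3}
= \frac{-172 + 61 e^{3}}{e^{9}}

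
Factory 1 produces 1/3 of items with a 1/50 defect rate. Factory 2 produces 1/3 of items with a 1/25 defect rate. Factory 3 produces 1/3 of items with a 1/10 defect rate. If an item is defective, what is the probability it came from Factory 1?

Using Bayes' theorem:
P(F1) = 1/3, P(D|F1) = 1/50
P(F2) = 1/3, P(D|F2) = 1/25
P(F3) = 1/3, P(D|F3) = 1/10
P(D) = P(D|F1)P(F1) + P(D|F2)P(F2) + P(D|F3)P(F3)
     = \frac{4}{75}
P(F1|D) = P(D|F1)P(F1) / P(D)
= \frac{1}{8}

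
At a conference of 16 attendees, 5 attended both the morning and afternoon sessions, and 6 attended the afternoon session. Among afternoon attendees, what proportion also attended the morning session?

P(A ∩ B) = 5/16
P(B) = 6/16 = 3/8
P(A|B) = P(A ∩ B) / P(B) = (5/16) / (3/8) = 5/6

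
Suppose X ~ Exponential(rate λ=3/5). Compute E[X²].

Using the identity E[X²] = Var(X) + (E[X])²:
E[X] = \frac{5}{3}
Var(X) = \frac{25}{9}
E[X²] = \frac{25}{9} + (\frac{5}{3})²
= \frac{50}{9}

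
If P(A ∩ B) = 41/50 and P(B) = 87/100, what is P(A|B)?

P(A|B) = P(A ∩ B) / P(B)
= (41/50) / (87/100)
= 82/87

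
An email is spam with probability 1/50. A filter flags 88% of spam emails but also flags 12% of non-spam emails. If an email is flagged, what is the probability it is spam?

Let D = the rare event, + = positive/flagged.
P(D) = 1/50
P(+|D) = 88/100 = 22/25
P(+|D') = 12/100 = 3/25
P(+) = P(+|D)P(D) + P(+|D')P(D')
     = \frac{22}{25} × \frac{1}{50} + \frac{3}{25} × \frac{49}{50}
     = \frac{169}{1250}
P(D|+) = P(+|D)P(D)/P(+) = \frac{22}{169}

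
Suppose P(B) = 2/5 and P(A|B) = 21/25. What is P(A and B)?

By definition, P(A|B) = P(A ∩ B) / P(B)
So P(A ∩ B) = P(A|B) × P(B)
= 21/25 × 2/5
= 42/125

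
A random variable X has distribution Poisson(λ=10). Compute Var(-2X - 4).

For X ~ Poisson(λ=10):
Var(X) = 10
Var(-2X - 4) = (-2)² × Var(X) = 4 × 10 = 40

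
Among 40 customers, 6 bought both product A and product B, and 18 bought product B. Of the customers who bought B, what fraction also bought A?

P(A ∩ B) = 6/40 = 3/20
P(B) = 18/40 = 9/20
P(A|B) = P(A ∩ B) / P(B) = (3/20) / (9/20) = 1/3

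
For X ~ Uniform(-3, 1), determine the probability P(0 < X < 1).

P(0 < X < 1) = ∫_{0}^{1} f(x) dx
where f(x) = \frac{1}{4}
= \frac{1}{4}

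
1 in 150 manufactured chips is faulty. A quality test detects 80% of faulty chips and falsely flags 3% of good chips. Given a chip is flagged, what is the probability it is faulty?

Let D = the rare event, + = positive/flagged.
P(D) = 1/150
P(+|D) = 80/100 = 4/5
P(+|D') = 3/100
P(+) = P(+|D)P(D) + P(+|D')P(D')
     = \frac{4}{5} × \frac{1}{150} + \frac{3}{100} × \frac{149}{150}
     = \frac{527}{15000}
P(D|+) = P(+|D)P(D)/P(+) = \frac{80}{527}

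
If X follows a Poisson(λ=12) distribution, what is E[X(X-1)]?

E[X(X-1)] = E[X² - X] = E[X²] - E[X]
E[X] = 12
E[X²] = Var(X) + (E[X])² = 12 + (12)² = 156
E[X(X-1)] = 156 - 12 = 144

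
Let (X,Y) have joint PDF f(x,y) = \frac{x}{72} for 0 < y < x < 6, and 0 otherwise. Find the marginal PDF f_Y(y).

f_Y(y) = ∫_y^6 \frac{x}{72} dx = \frac{1}{4} - \frac{y^{2}}{144}
for 0 < y < 6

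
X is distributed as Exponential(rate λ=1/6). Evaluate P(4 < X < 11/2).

P(4 < X < 11/2) = ∫_{4}^{11/2} f(x) dx
where f(x) = \frac{e^{- \frac{x}{6}}}{6}
= - \frac{1}{e^{\frac{11}{12}}} + e^{- \frac{2}{3}}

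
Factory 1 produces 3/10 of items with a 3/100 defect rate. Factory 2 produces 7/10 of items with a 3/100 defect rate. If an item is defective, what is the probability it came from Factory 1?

Using Bayes' theorem:
P(F1) = 3/10, P(D|F1) = 3/100
P(F2) = 7/10, P(D|F2) = 3/100
P(D) = P(D|F1)P(F1) + P(D|F2)P(F2)
     = \frac{3}{100}
P(F1|D) = P(D|F1)P(F1) / P(D)
= \frac{3}{10}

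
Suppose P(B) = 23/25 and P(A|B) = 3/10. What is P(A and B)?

By definition, P(A|B) = P(A ∩ B) / P(B)
So P(A ∩ B) = P(A|B) × P(B)
= 3/10 × 23/25
= 69/250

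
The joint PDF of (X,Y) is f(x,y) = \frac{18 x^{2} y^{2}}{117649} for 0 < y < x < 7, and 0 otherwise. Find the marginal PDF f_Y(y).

f_Y(y) = ∫_y^7 \frac{18 x^{2} y^{2}}{117649} dx = \frac{6 y^{2} \left(343 - y^{3}\right)}{117649}
for 0 < y < 7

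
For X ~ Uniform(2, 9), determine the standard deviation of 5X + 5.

For X ~ Uniform(2, 9):
Var(X) = \frac{49}{12}
SD(X) = √(Var(X)) = √(\frac{49}{12}) = \frac{7 \sqrt{3}}{6}
SD(5X + 5) = |5| × SD(X) = 5 × \frac{7 \sqrt{3}}{6} = \frac{35 \sqrt{3}}{6}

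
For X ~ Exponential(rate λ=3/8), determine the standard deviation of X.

For X ~ Exponential(rate λ=3/8):
Var(X) = \frac{64}{9}
SD(X) = √(Var(X)) = √(\frac{64}{9}) = \frac{8}{3}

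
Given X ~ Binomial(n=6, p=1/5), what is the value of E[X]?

For X ~ Binomial(n=6, p=1/5), the expected value is:
E[X] = \frac{6}{5}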